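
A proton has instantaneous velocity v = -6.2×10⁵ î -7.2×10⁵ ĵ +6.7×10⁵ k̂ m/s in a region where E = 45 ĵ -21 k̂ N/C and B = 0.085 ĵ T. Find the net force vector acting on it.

F ≈ (-9.12×10⁻¹⁵, 7.21×10⁻¹⁸, -8.45×10⁻¹⁵) N

v×B = (-5.70×10⁴, 0, -5.27×10⁴) N/C.
E + v×B = (-5.70×10⁴, 45.0, -5.27×10⁴) N/C.
F = q(E + v×B) = (1.602×10⁻¹⁹ C)·(-5.70×10⁴, 45.0, -5.27×10⁴) = (-9.12×10⁻¹⁵, 7.21×10⁻¹⁸, -8.45×10⁻¹⁵) N.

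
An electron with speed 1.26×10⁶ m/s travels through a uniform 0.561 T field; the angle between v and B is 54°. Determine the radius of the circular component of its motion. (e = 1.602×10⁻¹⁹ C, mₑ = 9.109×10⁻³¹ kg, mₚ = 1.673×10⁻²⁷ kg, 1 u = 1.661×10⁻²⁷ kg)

v⊥ = v sinθ = 1.26×10⁶·sin54° ≈ 1.019×10⁶ m/s.
r = m v⊥/(|q|B) = (9.109×10⁻³¹)(1.019×10⁶)/((1.602×10⁻¹⁹)(0.561)) ≈ 1.03×10⁻⁵ m.

r ≈ 1.03×10⁻⁵ m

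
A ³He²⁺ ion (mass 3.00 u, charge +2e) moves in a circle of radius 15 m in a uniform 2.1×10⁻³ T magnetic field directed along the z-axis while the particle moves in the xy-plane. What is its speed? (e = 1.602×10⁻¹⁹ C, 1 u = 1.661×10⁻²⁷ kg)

v ≈ 2.0×10⁶ m/s

From |q|vB = mv²/r, v = |q|Br/m.
v = (3.204×10⁻¹⁹)(2.1×10⁻³)(15)/4.983×10⁻²⁷ ≈ 2.0×10⁶ m/s.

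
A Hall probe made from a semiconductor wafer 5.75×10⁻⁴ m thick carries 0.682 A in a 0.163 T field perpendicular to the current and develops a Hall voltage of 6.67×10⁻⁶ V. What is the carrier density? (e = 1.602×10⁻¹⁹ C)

From V_H = IB/(n e t), n = IB/(V_H e t).
n = (0.682)(0.163)/((6.67×10⁻⁶)(1.602×10⁻¹⁹)(5.75×10⁻⁴)) ≈ 1.81×10²⁶ m⁻³.

n ≈ 1.81×10²⁶ m⁻³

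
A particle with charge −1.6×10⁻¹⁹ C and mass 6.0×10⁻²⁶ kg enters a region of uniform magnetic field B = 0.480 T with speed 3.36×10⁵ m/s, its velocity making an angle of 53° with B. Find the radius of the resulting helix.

r ≈ 0.210 m

v⊥ = v sinθ = 3.36×10⁵·sin53° ≈ 2.683×10⁵ m/s.
r = m v⊥/(|q|B) = (6.0×10⁻²⁶)(2.683×10⁵)/((1.6×10⁻¹⁹)(0.480)) ≈ 0.210 m.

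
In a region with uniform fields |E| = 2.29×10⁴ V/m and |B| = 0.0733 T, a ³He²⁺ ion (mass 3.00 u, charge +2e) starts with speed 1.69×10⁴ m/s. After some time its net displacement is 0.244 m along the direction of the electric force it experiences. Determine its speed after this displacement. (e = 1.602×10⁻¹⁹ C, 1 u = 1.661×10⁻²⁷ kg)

v_f ≈ 8.48×10⁵ m/s

B does no work; ΔKE = |q|E d.
½mv_f² = ½mv₀² + |q|Ed = ½(4.983×10⁻²⁷)(1.69×10⁴)² + (3.204×10⁻¹⁹)(2.29×10⁴)(0.244) ≈ 7.116×10⁻¹⁹ J + 1.790×10⁻¹⁵ J ≈ 1.791×10⁻¹⁵ J.
v_f = √(2·1.791×10⁻¹⁵/4.983×10⁻²⁷) ≈ 8.48×10⁵ m/s.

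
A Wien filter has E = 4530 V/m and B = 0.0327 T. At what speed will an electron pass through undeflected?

Zero net Lorentz force requires |qE| = |q v×B|, i.e. E = vB.
v = E/B = 4530/0.0327 = 1.39×10⁵ m/s.

v = 1.39×10⁵ m/s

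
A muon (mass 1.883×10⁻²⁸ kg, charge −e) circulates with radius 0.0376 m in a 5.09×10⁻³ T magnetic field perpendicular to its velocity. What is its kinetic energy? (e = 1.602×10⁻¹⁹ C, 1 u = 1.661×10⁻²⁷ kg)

KE ≈ 2.50×10⁻¹⁸ J

v = |q|Br/m, then KE = ½mv² = (qBr)²/(2m).
v = (1.602×10⁻¹⁹)(5.09×10⁻³)(0.0376)/1.883×10⁻²⁸ ≈ 1.628×10⁵ m/s.
KE = ½(1.883×10⁻²⁸)(1.628×10⁵)² ≈ 2.50×10⁻¹⁸ J.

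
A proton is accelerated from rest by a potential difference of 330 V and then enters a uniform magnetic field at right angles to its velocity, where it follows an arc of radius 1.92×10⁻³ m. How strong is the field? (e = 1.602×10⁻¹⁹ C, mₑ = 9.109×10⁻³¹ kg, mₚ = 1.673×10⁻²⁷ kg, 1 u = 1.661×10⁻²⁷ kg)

v = √(2|q|V/m) = √(2·1.602×10⁻¹⁹·330/1.673×10⁻²⁷) ≈ 2.514×10⁵ m/s.
B = mv/(|q|r) = (1.673×10⁻²⁷)(2.514×10⁵)/((1.602×10⁻¹⁹)(1.92×10⁻³)) ≈ 1.37 T.

B ≈ 1.37 T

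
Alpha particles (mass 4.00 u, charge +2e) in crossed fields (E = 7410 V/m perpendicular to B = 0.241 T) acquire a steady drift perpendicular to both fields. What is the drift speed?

The steady drift has the magnetic force balancing the electric force, so v_d = E/B.
v_d = 7410/0.241 = 3.07×10⁴ m/s.

v_d ≈ 3.07×10⁴ m/s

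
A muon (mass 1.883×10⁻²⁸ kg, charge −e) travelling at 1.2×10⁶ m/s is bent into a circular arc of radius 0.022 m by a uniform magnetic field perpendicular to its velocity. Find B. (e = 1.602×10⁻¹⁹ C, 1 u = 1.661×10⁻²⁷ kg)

From |q|vB = mv²/r, B = mv/(|q|r).
B = (1.883×10⁻²⁸)(1.2×10⁶)/((1.602×10⁻¹⁹)(0.022)) ≈ 0.064 T.

B ≈ 0.064 T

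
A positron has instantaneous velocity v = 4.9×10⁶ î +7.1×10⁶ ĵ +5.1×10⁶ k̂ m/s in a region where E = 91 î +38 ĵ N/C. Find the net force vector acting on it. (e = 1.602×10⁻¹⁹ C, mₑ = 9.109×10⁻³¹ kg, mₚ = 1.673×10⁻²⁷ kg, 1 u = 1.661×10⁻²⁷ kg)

F ≈ (1.46×10⁻¹⁷, 6.09×10⁻¹⁸, 0) N

Only an electric field acts, so F = qE = (1.602×10⁻¹⁹ C)·(91.0, 38.0, 0) = (1.46×10⁻¹⁷, 6.09×10⁻¹⁸, 0) N.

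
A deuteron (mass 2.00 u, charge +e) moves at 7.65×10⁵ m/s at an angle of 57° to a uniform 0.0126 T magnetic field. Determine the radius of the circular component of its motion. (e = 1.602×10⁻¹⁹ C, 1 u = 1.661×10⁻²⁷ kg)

v⊥ = v sinθ = 7.65×10⁵·sin57° ≈ 6.416×10⁵ m/s.
r = m v⊥/(|q|B) = (3.322×10⁻²⁷)(6.416×10⁵)/((1.602×10⁻¹⁹)(0.0126)) ≈ 1.06 m.

r ≈ 1.06 m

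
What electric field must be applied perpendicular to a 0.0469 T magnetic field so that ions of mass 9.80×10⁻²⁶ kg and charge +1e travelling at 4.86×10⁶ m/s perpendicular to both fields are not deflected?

E = 2.28×10⁵ V/m

For straight-line motion qE = qvB, so E = vB.
E = 4.86×10⁶ × 0.0469 = 2.28×10⁵ V/m.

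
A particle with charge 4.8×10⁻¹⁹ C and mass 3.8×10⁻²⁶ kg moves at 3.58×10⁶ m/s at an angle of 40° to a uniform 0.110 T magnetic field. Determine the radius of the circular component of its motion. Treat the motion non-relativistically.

r ≈ 1.66 m

v⊥ = v sinθ = 3.58×10⁶·sin40° ≈ 2.301×10⁶ m/s.
r = m v⊥/(|q|B) = (3.8×10⁻²⁶)(2.301×10⁶)/((4.8×10⁻¹⁹)(0.110)) ≈ 1.66 m.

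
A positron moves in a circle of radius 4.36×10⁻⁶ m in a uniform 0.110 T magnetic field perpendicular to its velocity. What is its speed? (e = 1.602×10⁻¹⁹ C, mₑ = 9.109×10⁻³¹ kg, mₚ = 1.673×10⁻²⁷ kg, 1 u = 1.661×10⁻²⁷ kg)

From |q|vB = mv²/r, v = |q|Br/m.
v = (1.602×10⁻¹⁹)(0.110)(4.36×10⁻⁶)/9.109×10⁻³¹ ≈ 8.43×10⁴ m/s.

v ≈ 8.43×10⁴ m/s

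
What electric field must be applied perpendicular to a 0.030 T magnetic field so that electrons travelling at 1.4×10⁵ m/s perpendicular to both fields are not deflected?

E = 4200 V/m

For straight-line motion qE = qvB, so E = vB.
E = 1.4×10⁵ × 0.030 = 4200 V/m.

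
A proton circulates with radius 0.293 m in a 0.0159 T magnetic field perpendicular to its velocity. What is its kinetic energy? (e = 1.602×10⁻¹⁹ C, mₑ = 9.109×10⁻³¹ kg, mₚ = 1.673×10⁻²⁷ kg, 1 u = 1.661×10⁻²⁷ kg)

v = |q|Br/m, then KE = ½mv² = (qBr)²/(2m).
v = (1.602×10⁻¹⁹)(0.0159)(0.293)/1.673×10⁻²⁷ ≈ 4.461×10⁵ m/s.
KE = ½(1.673×10⁻²⁷)(4.461×10⁵)² ≈ 1.66×10⁻¹⁶ J.

KE ≈ 1.66×10⁻¹⁶ J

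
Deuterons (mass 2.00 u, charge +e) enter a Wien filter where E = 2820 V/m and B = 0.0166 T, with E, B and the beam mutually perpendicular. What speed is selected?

v = 1.70×10⁵ m/s

Straight-line motion ⇒ electric and magnetic forces cancel, so E = vB.
v = E/B = 2820/0.0166 = 1.70×10⁵ m/s.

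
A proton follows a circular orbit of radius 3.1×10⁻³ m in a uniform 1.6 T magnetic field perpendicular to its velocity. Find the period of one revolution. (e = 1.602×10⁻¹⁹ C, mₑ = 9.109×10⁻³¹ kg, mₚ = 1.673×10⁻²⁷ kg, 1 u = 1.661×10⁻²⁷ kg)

T ≈ 4.1×10⁻⁸ s

The cyclotron period depends only on m, q, B: T = 2πm/(|q|B).
T = 2π(1.673×10⁻²⁷)/((1.602×10⁻¹⁹)(1.6)) ≈ 4.1×10⁻⁸ s.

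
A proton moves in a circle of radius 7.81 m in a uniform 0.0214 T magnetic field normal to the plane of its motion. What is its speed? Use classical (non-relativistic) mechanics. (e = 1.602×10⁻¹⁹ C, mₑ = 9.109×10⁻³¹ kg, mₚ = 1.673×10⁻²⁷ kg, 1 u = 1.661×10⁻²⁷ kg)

v ≈ 1.60×10⁷ m/s

From |q|vB = mv²/r, v = |q|Br/m.
v = (1.602×10⁻¹⁹)(0.0214)(7.81)/1.673×10⁻²⁷ ≈ 1.60×10⁷ m/s.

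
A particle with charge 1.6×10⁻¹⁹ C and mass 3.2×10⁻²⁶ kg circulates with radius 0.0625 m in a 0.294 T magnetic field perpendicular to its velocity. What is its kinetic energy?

v = |q|Br/m, then KE = ½mv² = (qBr)²/(2m).
v = (1.6×10⁻¹⁹)(0.294)(0.0625)/3.2×10⁻²⁶ ≈ 9.187×10⁴ m/s.
KE = ½(3.2×10⁻²⁶)(9.187×10⁴)² ≈ 1.35×10⁻¹⁶ J.

KE ≈ 1.35×10⁻¹⁶ J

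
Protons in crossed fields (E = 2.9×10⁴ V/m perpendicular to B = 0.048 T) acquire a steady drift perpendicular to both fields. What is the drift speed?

v_d ≈ 6.0×10⁵ m/s

The E×B drift speed is v_d = E/B.
v_d = 2.9×10⁴/0.048 = 6.0×10⁵ m/s.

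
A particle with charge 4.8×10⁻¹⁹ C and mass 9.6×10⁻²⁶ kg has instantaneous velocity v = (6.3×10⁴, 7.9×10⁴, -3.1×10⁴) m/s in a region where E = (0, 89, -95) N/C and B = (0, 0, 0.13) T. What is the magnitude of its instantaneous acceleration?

v×B = (1.03×10⁴, -8190, 0) N/C.
E + v×B = (1.03×10⁴, -8100, -95.0) N/C.
F = q(E + v×B) = (4.8×10⁻¹⁹ C)·(1.03×10⁴, -8100, -95.0) = (4.93×10⁻¹⁵, -3.89×10⁻¹⁵, -4.56×10⁻¹⁷) N.
|a| = |F|/m = 6.279×10⁻¹⁵/9.6×10⁻²⁶ ≈ 6.54×10¹⁰ m/s².

|a| ≈ 6.54×10¹⁰ m/s²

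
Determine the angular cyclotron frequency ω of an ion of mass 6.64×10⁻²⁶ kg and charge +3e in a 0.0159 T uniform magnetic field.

ω ≈ 1.15×10⁵ rad/s

ω = |q|B/m.
ω = (4.806×10⁻¹⁹)(0.0159)/6.64×10⁻²⁶ ≈ 1.15×10⁵ rad/s.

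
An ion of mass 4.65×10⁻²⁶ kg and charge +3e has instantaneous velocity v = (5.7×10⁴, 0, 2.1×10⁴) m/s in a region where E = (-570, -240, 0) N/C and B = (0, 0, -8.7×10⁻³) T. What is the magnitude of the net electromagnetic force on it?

|F| ≈ 3.00×10⁻¹⁶ N

v×B = (0, 496, 0) N/C.
E + v×B = (-570, 256, 0) N/C.
F = q(E + v×B) = (4.806×10⁻¹⁹ C)·(-570, 256, 0) = (-2.74×10⁻¹⁶, 1.23×10⁻¹⁶, 0) N.
|F| = 3.00×10⁻¹⁶ N.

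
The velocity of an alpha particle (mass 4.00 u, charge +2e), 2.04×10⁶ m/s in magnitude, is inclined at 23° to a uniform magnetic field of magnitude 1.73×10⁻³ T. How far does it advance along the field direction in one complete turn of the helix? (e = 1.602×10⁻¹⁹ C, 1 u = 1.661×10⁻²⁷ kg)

v∥ = v cosθ = 2.04×10⁶·cos23° ≈ 1.878×10⁶ m/s.
T = 2πm/(|q|B) = 2π(6.644×10⁻²⁷)/((3.204×10⁻¹⁹)(1.73×10⁻³)) ≈ 7.531×10⁻⁵ s.
pitch = v∥ T = (1.878×10⁶)(7.531×10⁻⁵) ≈ 141 m.

p ≈ 141 m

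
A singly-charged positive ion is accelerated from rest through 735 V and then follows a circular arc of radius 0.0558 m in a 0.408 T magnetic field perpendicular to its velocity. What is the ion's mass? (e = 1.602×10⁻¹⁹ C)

m ≈ 5.65×10⁻²⁶ kg

Combine |q|V = ½mv² and r = mv/(|q|B): eliminate v to get m = qB²r²/(2V).
m = (1.602×10⁻¹⁹)(0.408)²(0.0558)²/(2·735) ≈ 5.65×10⁻²⁶ kg.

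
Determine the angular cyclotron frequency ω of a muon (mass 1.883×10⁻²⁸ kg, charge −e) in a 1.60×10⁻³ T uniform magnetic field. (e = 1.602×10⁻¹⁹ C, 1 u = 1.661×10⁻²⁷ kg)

ω = |q|B/m.
ω = (1.602×10⁻¹⁹)(1.60×10⁻³)/1.883×10⁻²⁸ ≈ 1.36×10⁶ rad/s.

ω ≈ 1.36×10⁶ rad/s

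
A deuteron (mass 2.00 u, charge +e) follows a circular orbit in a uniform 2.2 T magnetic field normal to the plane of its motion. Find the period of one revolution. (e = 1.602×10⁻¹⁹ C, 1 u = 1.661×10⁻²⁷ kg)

The cyclotron period depends only on m, q, B: T = 2πm/(|q|B).
T = 2π(3.322×10⁻²⁷)/((1.602×10⁻¹⁹)(2.2)) ≈ 5.9×10⁻⁸ s.

T ≈ 5.9×10⁻⁸ s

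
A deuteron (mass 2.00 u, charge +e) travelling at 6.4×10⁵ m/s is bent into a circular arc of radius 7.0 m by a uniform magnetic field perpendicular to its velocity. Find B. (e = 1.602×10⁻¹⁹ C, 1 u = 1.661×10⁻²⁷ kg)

From |q|vB = mv²/r, B = mv/(|q|r).
B = (3.322×10⁻²⁷)(6.4×10⁵)/((1.602×10⁻¹⁹)(7.0)) ≈ 1.9×10⁻³ T.

B ≈ 1.9×10⁻³ T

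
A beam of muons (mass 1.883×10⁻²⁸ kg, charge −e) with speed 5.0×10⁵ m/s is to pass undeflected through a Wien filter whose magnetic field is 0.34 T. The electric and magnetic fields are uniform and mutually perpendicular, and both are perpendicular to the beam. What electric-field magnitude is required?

For straight-line motion qE = qvB, so E = vB.
E = 5.0×10⁵ × 0.34 = 1.7×10⁵ V/m.

E = 1.7×10⁵ V/m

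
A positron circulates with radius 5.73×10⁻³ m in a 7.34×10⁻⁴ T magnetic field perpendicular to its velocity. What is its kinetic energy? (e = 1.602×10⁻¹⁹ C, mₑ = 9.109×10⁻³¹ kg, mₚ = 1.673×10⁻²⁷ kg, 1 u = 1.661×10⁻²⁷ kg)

v = |q|Br/m, then KE = ½mv² = (qBr)²/(2m).
v = (1.602×10⁻¹⁹)(7.34×10⁻⁴)(5.73×10⁻³)/9.109×10⁻³¹ ≈ 7.397×10⁵ m/s.
KE = ½(9.109×10⁻³¹)(7.397×10⁵)² ≈ 2.49×10⁻¹⁹ J.

KE ≈ 2.49×10⁻¹⁹ J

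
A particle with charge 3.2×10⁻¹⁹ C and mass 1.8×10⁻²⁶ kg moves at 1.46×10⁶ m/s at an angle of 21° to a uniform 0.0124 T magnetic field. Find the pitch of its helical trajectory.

p ≈ 38.8 m

v∥ = v cosθ = 1.46×10⁶·cos21° ≈ 1.363×10⁶ m/s.
T = 2πm/(|q|B) = 2π(1.8×10⁻²⁶)/((3.2×10⁻¹⁹)(0.0124)) ≈ 2.850×10⁻⁵ s.
pitch = v∥ T = (1.363×10⁶)(2.850×10⁻⁵) ≈ 38.8 m.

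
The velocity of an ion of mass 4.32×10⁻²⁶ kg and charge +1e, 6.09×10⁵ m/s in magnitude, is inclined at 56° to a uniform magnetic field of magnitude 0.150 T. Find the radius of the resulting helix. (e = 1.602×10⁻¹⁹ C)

v⊥ = v sinθ = 6.09×10⁵·sin56° ≈ 5.049×10⁵ m/s.
r = m v⊥/(|q|B) = (4.32×10⁻²⁶)(5.049×10⁵)/((1.602×10⁻¹⁹)(0.150)) ≈ 0.908 m.

r ≈ 0.908 m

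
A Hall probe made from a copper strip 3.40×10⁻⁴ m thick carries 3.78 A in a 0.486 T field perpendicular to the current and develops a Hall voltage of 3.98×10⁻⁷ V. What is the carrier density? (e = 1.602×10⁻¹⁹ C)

n ≈ 8.47×10²⁸ m⁻³

From V_H = IB/(n e t), n = IB/(V_H e t).
n = (3.78)(0.486)/((3.98×10⁻⁷)(1.602×10⁻¹⁹)(3.40×10⁻⁴)) ≈ 8.47×10²⁸ m⁻³.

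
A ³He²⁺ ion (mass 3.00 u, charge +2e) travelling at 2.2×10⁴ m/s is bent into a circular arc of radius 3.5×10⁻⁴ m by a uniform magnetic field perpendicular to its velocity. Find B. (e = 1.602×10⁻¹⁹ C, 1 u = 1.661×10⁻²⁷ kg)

B ≈ 0.98 T

From |q|vB = mv²/r, B = mv/(|q|r).
B = (4.983×10⁻²⁷)(2.2×10⁴)/((3.204×10⁻¹⁹)(3.5×10⁻⁴)) ≈ 0.98 T.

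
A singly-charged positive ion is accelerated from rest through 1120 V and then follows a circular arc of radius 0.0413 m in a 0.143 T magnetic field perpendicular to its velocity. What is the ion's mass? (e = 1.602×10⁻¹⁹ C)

Combine |q|V = ½mv² and r = mv/(|q|B): eliminate v to get m = qB²r²/(2V).
m = (1.602×10⁻¹⁹)(0.143)²(0.0413)²/(2·1120) ≈ 2.49×10⁻²⁷ kg.

m ≈ 2.49×10⁻²⁷ kg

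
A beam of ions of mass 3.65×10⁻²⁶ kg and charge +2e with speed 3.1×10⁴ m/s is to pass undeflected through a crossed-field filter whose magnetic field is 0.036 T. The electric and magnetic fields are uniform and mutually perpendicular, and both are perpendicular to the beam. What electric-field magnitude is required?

E = 1100 V/m

For straight-line motion qE = qvB, so E = vB.
E = 3.1×10⁴ × 0.036 = 1100 V/m.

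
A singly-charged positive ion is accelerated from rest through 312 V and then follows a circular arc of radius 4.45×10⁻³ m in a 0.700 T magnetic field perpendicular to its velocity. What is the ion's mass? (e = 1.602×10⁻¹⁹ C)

Combine |q|V = ½mv² and r = mv/(|q|B): eliminate v to get m = qB²r²/(2V).
m = (1.602×10⁻¹⁹)(0.700)²(4.45×10⁻³)²/(2·312) ≈ 2.49×10⁻²⁷ kg.

m ≈ 2.49×10⁻²⁷ kg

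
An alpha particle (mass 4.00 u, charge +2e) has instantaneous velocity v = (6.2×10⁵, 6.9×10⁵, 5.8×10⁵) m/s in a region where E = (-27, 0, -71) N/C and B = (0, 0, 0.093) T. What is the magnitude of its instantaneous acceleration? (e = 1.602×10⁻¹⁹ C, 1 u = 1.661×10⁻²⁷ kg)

v×B = (6.42×10⁴, -5.77×10⁴, 0) N/C.
E + v×B = (6.41×10⁴, -5.77×10⁴, -71.0) N/C.
F = q(E + v×B) = (3.204×10⁻¹⁹ C)·(6.41×10⁴, -5.77×10⁴, -71.0) = (2.06×10⁻¹⁴, -1.85×10⁻¹⁴, -2.27×10⁻¹⁷) N.
|a| = |F|/m = 2.763×10⁻¹⁴/6.644×10⁻²⁷ ≈ 4.16×10¹² m/s².

|a| ≈ 4.16×10¹² m/s²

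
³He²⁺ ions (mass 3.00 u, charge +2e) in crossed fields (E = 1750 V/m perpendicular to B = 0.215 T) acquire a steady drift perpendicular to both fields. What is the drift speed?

The steady drift has the magnetic force balancing the electric force, so v_d = E/B.
v_d = 1750/0.215 = 8140 m/s.

v_d ≈ 8140 m/s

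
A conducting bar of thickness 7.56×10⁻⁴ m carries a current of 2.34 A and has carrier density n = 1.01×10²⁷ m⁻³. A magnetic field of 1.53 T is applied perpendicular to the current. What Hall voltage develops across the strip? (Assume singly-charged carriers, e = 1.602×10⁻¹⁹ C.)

V_H ≈ 2.93×10⁻⁵ V

V_H = IB/(n e t).
V_H = (2.34)(1.53)/((1.01×10²⁷)(1.602×10⁻¹⁹)(7.56×10⁻⁴)) ≈ 2.93×10⁻⁵ V.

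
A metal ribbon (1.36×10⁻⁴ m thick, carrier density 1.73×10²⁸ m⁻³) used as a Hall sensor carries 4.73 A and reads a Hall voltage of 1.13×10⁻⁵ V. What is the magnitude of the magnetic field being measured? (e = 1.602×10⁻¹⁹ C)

From V_H = IB/(n e t), B = V_H n e t / I.
B = (1.13×10⁻⁵)(1.73×10²⁸)(1.602×10⁻¹⁹)(1.36×10⁻⁴)/4.73 ≈ 0.900 T.

B ≈ 0.900 T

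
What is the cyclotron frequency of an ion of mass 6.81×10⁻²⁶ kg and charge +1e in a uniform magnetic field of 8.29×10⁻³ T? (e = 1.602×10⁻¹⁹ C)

f = |q|B/(2πm).
f = (1.602×10⁻¹⁹)(8.29×10⁻³)/(2π·6.81×10⁻²⁶) ≈ 3100 Hz.

f ≈ 3100 Hz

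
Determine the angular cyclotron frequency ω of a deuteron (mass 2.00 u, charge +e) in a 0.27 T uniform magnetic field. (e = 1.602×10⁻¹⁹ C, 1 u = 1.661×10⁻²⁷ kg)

ω ≈ 1.3×10⁷ rad/s

ω = |q|B/m.
ω = (1.602×10⁻¹⁹)(0.27)/3.322×10⁻²⁷ ≈ 1.3×10⁷ rad/s.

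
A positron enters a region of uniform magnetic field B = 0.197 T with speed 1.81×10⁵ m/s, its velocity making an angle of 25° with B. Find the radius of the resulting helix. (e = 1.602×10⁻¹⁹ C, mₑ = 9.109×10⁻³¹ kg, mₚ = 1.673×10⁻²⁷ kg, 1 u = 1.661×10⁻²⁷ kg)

r ≈ 2.21×10⁻⁶ m

v⊥ = v sinθ = 1.81×10⁵·sin25° ≈ 7.649×10⁴ m/s.
r = m v⊥/(|q|B) = (9.109×10⁻³¹)(7.649×10⁴)/((1.602×10⁻¹⁹)(0.197)) ≈ 2.21×10⁻⁶ m.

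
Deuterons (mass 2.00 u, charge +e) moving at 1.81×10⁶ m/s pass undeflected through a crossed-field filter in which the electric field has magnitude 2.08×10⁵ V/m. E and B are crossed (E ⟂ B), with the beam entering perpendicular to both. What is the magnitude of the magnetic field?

Balance of forces in the selector: qE = qvB ⇒ B = E/v.
B = 2.08×10⁵/1.81×10⁶ = 0.115 T.

B = 0.115 T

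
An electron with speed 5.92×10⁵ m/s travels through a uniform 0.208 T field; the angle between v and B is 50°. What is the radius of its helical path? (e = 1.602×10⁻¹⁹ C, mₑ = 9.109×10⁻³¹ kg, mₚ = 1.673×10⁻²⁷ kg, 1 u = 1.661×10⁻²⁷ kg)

r ≈ 1.24×10⁻⁵ m

v⊥ = v sinθ = 5.92×10⁵·sin50° ≈ 4.535×10⁵ m/s.
r = m v⊥/(|q|B) = (9.109×10⁻³¹)(4.535×10⁵)/((1.602×10⁻¹⁹)(0.208)) ≈ 1.24×10⁻⁵ m.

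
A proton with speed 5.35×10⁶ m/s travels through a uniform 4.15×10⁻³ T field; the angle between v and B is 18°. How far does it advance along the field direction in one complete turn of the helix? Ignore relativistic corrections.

v∥ = v cosθ = 5.35×10⁶·cos18° ≈ 5.088×10⁶ m/s.
T = 2πm/(|q|B) = 2π(1.673×10⁻²⁷)/((1.602×10⁻¹⁹)(4.15×10⁻³)) ≈ 1.581×10⁻⁵ s.
pitch = v∥ T = (5.088×10⁶)(1.581×10⁻⁵) ≈ 80.4 m.

p ≈ 80.4 m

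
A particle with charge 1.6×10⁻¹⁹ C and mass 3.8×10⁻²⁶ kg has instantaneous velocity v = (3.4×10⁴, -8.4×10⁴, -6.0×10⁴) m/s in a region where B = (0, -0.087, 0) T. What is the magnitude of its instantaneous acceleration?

v×B = (-5220, 0, -2960) N/C.
F = q v×B = (1.6×10⁻¹⁹ C)·(-5220, 0, -2960) = (-8.35×10⁻¹⁶, 0, -4.73×10⁻¹⁶) N.
|a| = |F|/m = 9.600×10⁻¹⁶/3.8×10⁻²⁶ ≈ 2.53×10¹⁰ m/s².

|a| ≈ 2.53×10¹⁰ m/s²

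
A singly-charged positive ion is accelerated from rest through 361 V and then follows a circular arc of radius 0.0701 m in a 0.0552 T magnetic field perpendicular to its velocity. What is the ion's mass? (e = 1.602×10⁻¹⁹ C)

Combine |q|V = ½mv² and r = mv/(|q|B): eliminate v to get m = qB²r²/(2V).
m = (1.602×10⁻¹⁹)(0.0552)²(0.0701)²/(2·361) ≈ 3.32×10⁻²⁷ kg.

m ≈ 3.32×10⁻²⁷ kg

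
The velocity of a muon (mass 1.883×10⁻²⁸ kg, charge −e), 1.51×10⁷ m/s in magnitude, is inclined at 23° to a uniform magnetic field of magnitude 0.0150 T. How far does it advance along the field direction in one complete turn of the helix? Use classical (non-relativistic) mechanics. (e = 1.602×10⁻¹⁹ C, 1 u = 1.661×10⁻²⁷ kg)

v∥ = v cosθ = 1.51×10⁷·cos23° ≈ 1.390×10⁷ m/s.
T = 2πm/(|q|B) = 2π(1.883×10⁻²⁸)/((1.602×10⁻¹⁹)(0.0150)) ≈ 4.924×10⁻⁷ s.
pitch = v∥ T = (1.390×10⁷)(4.924×10⁻⁷) ≈ 6.84 m.

p ≈ 6.84 m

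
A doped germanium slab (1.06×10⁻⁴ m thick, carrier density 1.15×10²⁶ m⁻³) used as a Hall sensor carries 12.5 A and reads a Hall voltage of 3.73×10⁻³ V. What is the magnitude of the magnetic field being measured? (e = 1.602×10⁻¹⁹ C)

From V_H = IB/(n e t), B = V_H n e t / I.
B = (3.73×10⁻³)(1.15×10²⁶)(1.602×10⁻¹⁹)(1.06×10⁻⁴)/12.5 ≈ 0.583 T.

B ≈ 0.583 T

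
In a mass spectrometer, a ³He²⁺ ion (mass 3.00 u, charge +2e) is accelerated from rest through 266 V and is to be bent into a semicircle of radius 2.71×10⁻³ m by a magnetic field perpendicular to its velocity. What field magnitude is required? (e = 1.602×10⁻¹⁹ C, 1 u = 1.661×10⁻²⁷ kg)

v = √(2|q|V/m) = √(2·3.204×10⁻¹⁹·266/4.983×10⁻²⁷) ≈ 1.850×10⁵ m/s.
B = mv/(|q|r) = (4.983×10⁻²⁷)(1.850×10⁵)/((3.204×10⁻¹⁹)(2.71×10⁻³)) ≈ 1.06 T.

B ≈ 1.06 T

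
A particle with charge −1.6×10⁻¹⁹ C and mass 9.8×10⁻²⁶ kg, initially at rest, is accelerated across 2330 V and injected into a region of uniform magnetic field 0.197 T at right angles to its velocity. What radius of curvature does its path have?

Acceleration: |q|V = ½mv² ⇒ v = √(2|q|V/m) = √(2·1.6×10⁻¹⁹·2330/9.8×10⁻²⁶) ≈ 8.722×10⁴ m/s.
In the field: r = mv/(|q|B) = (9.8×10⁻²⁶)(8.722×10⁴)/((1.6×10⁻¹⁹)(0.197)) ≈ 0.271 m.

r ≈ 0.271 m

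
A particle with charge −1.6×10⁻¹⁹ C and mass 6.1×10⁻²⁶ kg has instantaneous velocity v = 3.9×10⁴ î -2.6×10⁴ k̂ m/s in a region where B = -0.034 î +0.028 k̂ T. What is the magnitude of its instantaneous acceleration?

|a| ≈ 5.46×10⁸ m/s²

v×B = (0, -208, 0) N/C.
F = q v×B = (−1.6×10⁻¹⁹ C)·(0, -208, 0) = (0, 3.33×10⁻¹⁷, 0) N.
|a| = |F|/m = 3.328×10⁻¹⁷/6.1×10⁻²⁶ ≈ 5.46×10⁸ m/s².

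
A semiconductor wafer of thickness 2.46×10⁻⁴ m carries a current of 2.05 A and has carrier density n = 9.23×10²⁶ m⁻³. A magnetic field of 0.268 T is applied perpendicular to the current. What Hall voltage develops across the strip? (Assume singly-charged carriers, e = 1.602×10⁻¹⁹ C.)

V_H ≈ 1.51×10⁻⁵ V

V_H = IB/(n e t).
V_H = (2.05)(0.268)/((9.23×10²⁶)(1.602×10⁻¹⁹)(2.46×10⁻⁴)) ≈ 1.51×10⁻⁵ V.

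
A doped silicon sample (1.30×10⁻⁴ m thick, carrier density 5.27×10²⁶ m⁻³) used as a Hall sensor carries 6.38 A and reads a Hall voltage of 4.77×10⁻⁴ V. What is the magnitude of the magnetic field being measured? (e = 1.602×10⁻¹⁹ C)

B ≈ 0.821 T

From V_H = IB/(n e t), B = V_H n e t / I.
B = (4.77×10⁻⁴)(5.27×10²⁶)(1.602×10⁻¹⁹)(1.30×10⁻⁴)/6.38 ≈ 0.821 T.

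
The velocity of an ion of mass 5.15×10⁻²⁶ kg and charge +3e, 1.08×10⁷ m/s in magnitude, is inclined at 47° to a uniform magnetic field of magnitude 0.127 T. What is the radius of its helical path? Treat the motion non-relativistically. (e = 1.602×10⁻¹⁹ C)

r ≈ 6.66 m

v⊥ = v sinθ = 1.08×10⁷·sin47° ≈ 7.899×10⁶ m/s.
r = m v⊥/(|q|B) = (5.15×10⁻²⁶)(7.899×10⁶)/((4.806×10⁻¹⁹)(0.127)) ≈ 6.66 m.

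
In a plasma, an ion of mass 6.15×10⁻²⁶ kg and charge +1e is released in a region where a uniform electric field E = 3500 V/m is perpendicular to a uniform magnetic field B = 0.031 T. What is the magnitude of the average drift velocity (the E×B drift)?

The E×B drift speed is v_d = E/B.
v_d = 3500/0.031 = 1.1×10⁵ m/s.

v_d ≈ 1.1×10⁵ m/s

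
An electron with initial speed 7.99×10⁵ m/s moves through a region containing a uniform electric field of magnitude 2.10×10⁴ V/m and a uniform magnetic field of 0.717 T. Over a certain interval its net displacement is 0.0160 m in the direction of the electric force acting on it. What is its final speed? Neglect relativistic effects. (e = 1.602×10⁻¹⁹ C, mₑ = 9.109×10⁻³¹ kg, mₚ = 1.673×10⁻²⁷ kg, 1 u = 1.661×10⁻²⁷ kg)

v_f ≈ 1.09×10⁷ m/s

B does no work; ΔKE = |q|E d.
½mv_f² = ½mv₀² + |q|Ed = ½(9.109×10⁻³¹)(7.99×10⁵)² + (1.602×10⁻¹⁹)(2.10×10⁴)(0.0160) ≈ 2.908×10⁻¹⁹ J + 5.383×10⁻¹⁷ J ≈ 5.412×10⁻¹⁷ J.
v_f = √(2·5.412×10⁻¹⁷/9.109×10⁻³¹) ≈ 1.09×10⁷ m/s.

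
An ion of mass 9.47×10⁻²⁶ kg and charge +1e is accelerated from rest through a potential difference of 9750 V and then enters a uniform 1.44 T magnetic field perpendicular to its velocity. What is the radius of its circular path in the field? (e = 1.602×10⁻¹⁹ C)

r ≈ 0.0746 m

Acceleration: |q|V = ½mv² ⇒ v = √(2|q|V/m) = √(2·1.602×10⁻¹⁹·9750/9.47×10⁻²⁶) ≈ 1.816×10⁵ m/s.
In the field: r = mv/(|q|B) = (9.47×10⁻²⁶)(1.816×10⁵)/((1.602×10⁻¹⁹)(1.44)) ≈ 0.0746 m.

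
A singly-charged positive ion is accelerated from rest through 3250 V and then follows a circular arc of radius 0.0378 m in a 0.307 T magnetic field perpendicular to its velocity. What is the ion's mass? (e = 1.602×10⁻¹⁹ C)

m ≈ 3.32×10⁻²⁷ kg

Combine |q|V = ½mv² and r = mv/(|q|B): eliminate v to get m = qB²r²/(2V).
m = (1.602×10⁻¹⁹)(0.307)²(0.0378)²/(2·3250) ≈ 3.32×10⁻²⁷ kg.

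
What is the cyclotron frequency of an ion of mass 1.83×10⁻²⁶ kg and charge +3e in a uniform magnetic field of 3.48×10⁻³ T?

f ≈ 1.45×10⁴ Hz

f = |q|B/(2πm).
f = (4.806×10⁻¹⁹)(3.48×10⁻³)/(2π·1.83×10⁻²⁶) ≈ 1.45×10⁴ Hz.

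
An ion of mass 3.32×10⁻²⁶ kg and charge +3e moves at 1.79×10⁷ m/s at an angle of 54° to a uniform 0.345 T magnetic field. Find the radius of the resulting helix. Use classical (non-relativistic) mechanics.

v⊥ = v sinθ = 1.79×10⁷·sin54° ≈ 1.448×10⁷ m/s.
r = m v⊥/(|q|B) = (3.32×10⁻²⁶)(1.448×10⁷)/((4.806×10⁻¹⁹)(0.345)) ≈ 2.90 m.

r ≈ 2.90 m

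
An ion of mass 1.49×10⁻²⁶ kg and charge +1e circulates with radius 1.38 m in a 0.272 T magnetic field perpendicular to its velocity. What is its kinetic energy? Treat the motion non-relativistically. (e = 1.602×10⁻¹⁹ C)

KE ≈ 7.57×10⁵ eV

v = |q|Br/m, then KE = ½mv² = (qBr)²/(2m).
v = (1.602×10⁻¹⁹)(0.272)(1.38)/1.49×10⁻²⁶ ≈ 4.036×10⁶ m/s.
KE = ½(1.49×10⁻²⁶)(4.036×10⁶)² ≈ 1.21×10⁻¹³ J = 7.57×10⁵ eV.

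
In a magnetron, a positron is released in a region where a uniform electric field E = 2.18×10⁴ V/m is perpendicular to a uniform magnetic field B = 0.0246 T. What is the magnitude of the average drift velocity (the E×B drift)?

v_d ≈ 8.86×10⁵ m/s

The steady drift has the magnetic force balancing the electric force, so v_d = E/B.
v_d = 2.18×10⁴/0.0246 = 8.86×10⁵ m/s.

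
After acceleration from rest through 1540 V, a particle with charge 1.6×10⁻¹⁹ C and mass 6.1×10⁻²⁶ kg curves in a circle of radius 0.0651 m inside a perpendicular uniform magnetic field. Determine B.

B ≈ 0.526 T

v = √(2|q|V/m) = √(2·1.6×10⁻¹⁹·1540/6.1×10⁻²⁶) ≈ 8.988×10⁴ m/s.
B = mv/(|q|r) = (6.1×10⁻²⁶)(8.988×10⁴)/((1.6×10⁻¹⁹)(0.0651)) ≈ 0.526 T.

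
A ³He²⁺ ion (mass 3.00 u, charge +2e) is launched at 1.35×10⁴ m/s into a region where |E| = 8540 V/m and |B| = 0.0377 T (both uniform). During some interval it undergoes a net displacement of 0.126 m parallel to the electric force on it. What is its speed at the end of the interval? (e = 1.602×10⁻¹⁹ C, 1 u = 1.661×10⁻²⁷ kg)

B does no work; ΔKE = |q|E d.
½mv_f² = ½mv₀² + |q|Ed = ½(4.983×10⁻²⁷)(1.35×10⁴)² + (3.204×10⁻¹⁹)(8540)(0.126) ≈ 4.541×10⁻¹⁹ J + 3.448×10⁻¹⁶ J ≈ 3.452×10⁻¹⁶ J.
v_f = √(2·3.452×10⁻¹⁶/4.983×10⁻²⁷) ≈ 3.72×10⁵ m/s.

v_f ≈ 3.72×10⁵ m/s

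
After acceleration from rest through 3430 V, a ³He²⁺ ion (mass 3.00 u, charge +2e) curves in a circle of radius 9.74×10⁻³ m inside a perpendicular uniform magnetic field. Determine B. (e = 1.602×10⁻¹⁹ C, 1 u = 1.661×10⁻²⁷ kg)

v = √(2|q|V/m) = √(2·3.204×10⁻¹⁹·3430/4.983×10⁻²⁷) ≈ 6.641×10⁵ m/s.
B = mv/(|q|r) = (4.983×10⁻²⁷)(6.641×10⁵)/((3.204×10⁻¹⁹)(9.74×10⁻³)) ≈ 1.06 T.

B ≈ 1.06 T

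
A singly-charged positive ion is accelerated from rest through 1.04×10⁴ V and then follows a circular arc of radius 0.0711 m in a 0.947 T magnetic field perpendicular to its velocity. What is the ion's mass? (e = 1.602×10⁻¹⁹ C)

Combine |q|V = ½mv² and r = mv/(|q|B): eliminate v to get m = qB²r²/(2V).
m = (1.602×10⁻¹⁹)(0.947)²(0.0711)²/(2·1.04×10⁴) ≈ 3.49×10⁻²⁶ kg.

m ≈ 3.49×10⁻²⁶ kg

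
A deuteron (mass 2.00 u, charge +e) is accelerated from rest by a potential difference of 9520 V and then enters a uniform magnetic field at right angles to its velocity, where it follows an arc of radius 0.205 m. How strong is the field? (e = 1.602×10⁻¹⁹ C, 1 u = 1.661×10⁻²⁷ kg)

B ≈ 0.0969 T

v = √(2|q|V/m) = √(2·1.602×10⁻¹⁹·9520/3.322×10⁻²⁷) ≈ 9.582×10⁵ m/s.
B = mv/(|q|r) = (3.322×10⁻²⁷)(9.582×10⁵)/((1.602×10⁻¹⁹)(0.205)) ≈ 0.0969 T.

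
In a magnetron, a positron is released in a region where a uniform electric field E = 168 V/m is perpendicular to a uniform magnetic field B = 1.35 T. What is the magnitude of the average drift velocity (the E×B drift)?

In crossed fields the guiding centre drifts at v_d = |E×B|/B² = E/B, independent of charge and mass.
v_d = 168/1.35 = 124 m/s.

v_d ≈ 124 m/s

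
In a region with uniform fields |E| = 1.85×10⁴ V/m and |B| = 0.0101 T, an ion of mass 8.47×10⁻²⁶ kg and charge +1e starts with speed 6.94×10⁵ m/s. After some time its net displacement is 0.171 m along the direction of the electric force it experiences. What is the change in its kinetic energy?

The magnetic force is always ⟂ v and does no work; only the electric force changes KE.
ΔKE = F_E · d = |q|E d = (1.602×10⁻¹⁹)(1.85×10⁴)(0.171) ≈ 5.07×10⁻¹⁶ J.

ΔKE ≈ 5.07×10⁻¹⁶ J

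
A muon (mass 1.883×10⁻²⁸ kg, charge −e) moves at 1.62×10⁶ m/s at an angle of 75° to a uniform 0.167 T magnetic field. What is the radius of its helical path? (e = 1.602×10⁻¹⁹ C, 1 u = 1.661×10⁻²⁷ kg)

v⊥ = v sinθ = 1.62×10⁶·sin75° ≈ 1.565×10⁶ m/s.
r = m v⊥/(|q|B) = (1.883×10⁻²⁸)(1.565×10⁶)/((1.602×10⁻¹⁹)(0.167)) ≈ 0.0110 m.

r ≈ 0.0110 m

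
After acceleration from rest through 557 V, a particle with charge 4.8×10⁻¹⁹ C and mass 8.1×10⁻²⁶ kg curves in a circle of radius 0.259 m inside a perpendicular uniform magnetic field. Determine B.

v = √(2|q|V/m) = √(2·4.8×10⁻¹⁹·557/8.1×10⁻²⁶) ≈ 8.125×10⁴ m/s.
B = mv/(|q|r) = (8.1×10⁻²⁶)(8.125×10⁴)/((4.8×10⁻¹⁹)(0.259)) ≈ 0.0529 T.

B ≈ 0.0529 T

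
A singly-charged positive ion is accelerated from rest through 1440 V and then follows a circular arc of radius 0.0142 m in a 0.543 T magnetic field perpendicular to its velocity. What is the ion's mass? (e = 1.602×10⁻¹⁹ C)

m ≈ 3.31×10⁻²⁷ kg

Combine |q|V = ½mv² and r = mv/(|q|B): eliminate v to get m = qB²r²/(2V).
m = (1.602×10⁻¹⁹)(0.543)²(0.0142)²/(2·1440) ≈ 3.31×10⁻²⁷ kg.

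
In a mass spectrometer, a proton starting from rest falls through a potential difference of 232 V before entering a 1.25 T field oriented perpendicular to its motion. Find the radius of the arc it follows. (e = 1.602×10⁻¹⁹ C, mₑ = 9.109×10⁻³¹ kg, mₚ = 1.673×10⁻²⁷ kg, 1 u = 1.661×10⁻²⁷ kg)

r ≈ 1.76×10⁻³ m

Acceleration: |q|V = ½mv² ⇒ v = √(2|q|V/m) = √(2·1.602×10⁻¹⁹·232/1.673×10⁻²⁷) ≈ 2.108×10⁵ m/s.
In the field: r = mv/(|q|B) = (1.673×10⁻²⁷)(2.108×10⁵)/((1.602×10⁻¹⁹)(1.25)) ≈ 1.76×10⁻³ m.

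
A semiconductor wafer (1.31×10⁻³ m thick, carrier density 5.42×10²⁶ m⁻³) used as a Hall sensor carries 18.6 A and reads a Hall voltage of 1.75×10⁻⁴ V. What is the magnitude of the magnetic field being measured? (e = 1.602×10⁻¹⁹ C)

B ≈ 1.07 T

From V_H = IB/(n e t), B = V_H n e t / I.
B = (1.75×10⁻⁴)(5.42×10²⁶)(1.602×10⁻¹⁹)(1.31×10⁻³)/18.6 ≈ 1.07 T.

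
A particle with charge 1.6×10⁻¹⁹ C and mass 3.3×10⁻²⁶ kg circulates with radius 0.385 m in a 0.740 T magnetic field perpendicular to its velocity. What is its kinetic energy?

v = |q|Br/m, then KE = ½mv² = (qBr)²/(2m).
v = (1.6×10⁻¹⁹)(0.740)(0.385)/3.3×10⁻²⁶ ≈ 1.381×10⁶ m/s.
KE = ½(3.3×10⁻²⁶)(1.381×10⁶)² ≈ 3.15×10⁻¹⁴ J = 1.97×10⁵ eV.

KE ≈ 1.97×10⁵ eV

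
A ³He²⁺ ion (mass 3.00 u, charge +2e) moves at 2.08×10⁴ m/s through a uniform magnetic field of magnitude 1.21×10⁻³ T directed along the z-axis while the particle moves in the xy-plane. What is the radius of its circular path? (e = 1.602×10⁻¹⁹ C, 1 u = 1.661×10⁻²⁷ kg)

The magnetic force provides the centripetal force: |q|vB = mv²/r.
r = mv/(|q|B) = (4.983×10⁻²⁷)(2.08×10⁴)/((3.204×10⁻¹⁹)(1.21×10⁻³)) ≈ 0.267 m.

r ≈ 0.267 m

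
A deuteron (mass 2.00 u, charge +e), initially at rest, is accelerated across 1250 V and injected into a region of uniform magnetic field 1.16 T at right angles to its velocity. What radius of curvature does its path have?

Acceleration: |q|V = ½mv² ⇒ v = √(2|q|V/m) = √(2·1.602×10⁻¹⁹·1250/3.322×10⁻²⁷) ≈ 3.472×10⁵ m/s.
In the field: r = mv/(|q|B) = (3.322×10⁻²⁷)(3.472×10⁵)/((1.602×10⁻¹⁹)(1.16)) ≈ 6.21×10⁻³ m.

r ≈ 6.21×10⁻³ m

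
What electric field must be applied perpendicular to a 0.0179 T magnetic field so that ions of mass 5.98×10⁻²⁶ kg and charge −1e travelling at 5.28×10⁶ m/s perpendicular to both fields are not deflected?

For straight-line motion qE = qvB, so E = vB.
E = 5.28×10⁶ × 0.0179 = 9.45×10⁴ V/m.

E = 9.45×10⁴ V/m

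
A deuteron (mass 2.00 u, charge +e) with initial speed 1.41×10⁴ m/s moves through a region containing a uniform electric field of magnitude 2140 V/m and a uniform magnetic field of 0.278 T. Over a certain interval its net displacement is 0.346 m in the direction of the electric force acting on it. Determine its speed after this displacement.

v_f ≈ 2.68×10⁵ m/s

B does no work; ΔKE = |q|E d.
½mv_f² = ½mv₀² + |q|Ed = ½(3.322×10⁻²⁷)(1.41×10⁴)² + (1.602×10⁻¹⁹)(2140)(0.346) ≈ 3.302×10⁻¹⁹ J + 1.186×10⁻¹⁶ J ≈ 1.189×10⁻¹⁶ J.
v_f = √(2·1.189×10⁻¹⁶/3.322×10⁻²⁷) ≈ 2.68×10⁵ m/s.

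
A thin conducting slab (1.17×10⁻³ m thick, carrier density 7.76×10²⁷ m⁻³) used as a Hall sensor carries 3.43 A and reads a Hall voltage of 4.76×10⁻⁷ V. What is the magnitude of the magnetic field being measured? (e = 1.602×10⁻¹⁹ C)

B ≈ 0.202 T

From V_H = IB/(n e t), B = V_H n e t / I.
B = (4.76×10⁻⁷)(7.76×10²⁷)(1.602×10⁻¹⁹)(1.17×10⁻³)/3.43 ≈ 0.202 T.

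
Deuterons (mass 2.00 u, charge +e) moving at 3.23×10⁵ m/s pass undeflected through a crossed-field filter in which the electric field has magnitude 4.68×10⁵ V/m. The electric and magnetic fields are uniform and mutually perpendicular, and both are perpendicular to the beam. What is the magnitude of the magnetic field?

B = 1.45 T

Balance of forces in the selector: qE = qvB ⇒ B = E/v.
B = 4.68×10⁵/3.23×10⁵ = 1.45 T.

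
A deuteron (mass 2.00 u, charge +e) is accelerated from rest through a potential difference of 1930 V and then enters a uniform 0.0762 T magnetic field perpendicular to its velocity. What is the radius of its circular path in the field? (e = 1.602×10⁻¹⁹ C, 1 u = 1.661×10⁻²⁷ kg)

r ≈ 0.117 m

Acceleration: |q|V = ½mv² ⇒ v = √(2|q|V/m) = √(2·1.602×10⁻¹⁹·1930/3.322×10⁻²⁷) ≈ 4.314×10⁵ m/s.
In the field: r = mv/(|q|B) = (3.322×10⁻²⁷)(4.314×10⁵)/((1.602×10⁻¹⁹)(0.0762)) ≈ 0.117 m.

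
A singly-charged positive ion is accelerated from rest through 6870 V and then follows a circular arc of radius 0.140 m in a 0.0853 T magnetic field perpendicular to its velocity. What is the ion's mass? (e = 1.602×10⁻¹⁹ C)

Combine |q|V = ½mv² and r = mv/(|q|B): eliminate v to get m = qB²r²/(2V).
m = (1.602×10⁻¹⁹)(0.0853)²(0.140)²/(2·6870) ≈ 1.66×10⁻²⁷ kg.

m ≈ 1.66×10⁻²⁷ kg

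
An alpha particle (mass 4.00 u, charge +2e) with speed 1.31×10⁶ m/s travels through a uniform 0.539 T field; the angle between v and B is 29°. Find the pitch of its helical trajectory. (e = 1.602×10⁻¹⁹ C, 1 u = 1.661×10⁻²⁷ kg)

v∥ = v cosθ = 1.31×10⁶·cos29° ≈ 1.146×10⁶ m/s.
T = 2πm/(|q|B) = 2π(6.644×10⁻²⁷)/((3.204×10⁻¹⁹)(0.539)) ≈ 2.417×10⁻⁷ s.
pitch = v∥ T = (1.146×10⁶)(2.417×10⁻⁷) ≈ 0.277 m.

p ≈ 0.277 m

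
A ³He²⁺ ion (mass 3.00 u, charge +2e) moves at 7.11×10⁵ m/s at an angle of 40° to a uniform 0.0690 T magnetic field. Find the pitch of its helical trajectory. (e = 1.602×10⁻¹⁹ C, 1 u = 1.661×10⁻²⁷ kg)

p ≈ 0.771 m

v∥ = v cosθ = 7.11×10⁵·cos40° ≈ 5.447×10⁵ m/s.
T = 2πm/(|q|B) = 2π(4.983×10⁻²⁷)/((3.204×10⁻¹⁹)(0.0690)) ≈ 1.416×10⁻⁶ s.
pitch = v∥ T = (5.447×10⁵)(1.416×10⁻⁶) ≈ 0.771 m.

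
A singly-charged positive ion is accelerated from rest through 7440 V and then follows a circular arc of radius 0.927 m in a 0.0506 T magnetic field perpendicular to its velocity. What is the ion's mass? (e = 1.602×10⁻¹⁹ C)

Combine |q|V = ½mv² and r = mv/(|q|B): eliminate v to get m = qB²r²/(2V).
m = (1.602×10⁻¹⁹)(0.0506)²(0.927)²/(2·7440) ≈ 2.37×10⁻²⁶ kg.

m ≈ 2.37×10⁻²⁶ kg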